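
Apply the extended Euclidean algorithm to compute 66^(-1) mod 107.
Extended GCD: 66(-47) + 107(29) = 1. So 66^(-1) ≡ -47 ≡ 60 mod 107. Verify: 66 × 60 = 3960 ≡ 1 mod 107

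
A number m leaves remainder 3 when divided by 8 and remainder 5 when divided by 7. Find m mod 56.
M = 8 × 7 = 56. M₁ = 7, y₁ ≡ 7 mod 8. M₂ = 8, y₂ ≡ 1 mod 7. m = 3×7×7 + 5×8×1 ≡ 19 mod 56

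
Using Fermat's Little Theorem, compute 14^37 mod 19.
By Fermat: 14^{18} ≡ 1 (mod 19). 37 = 2×18 + 1. So 14^{37} ≡ 14^{1} ≡ 14 (mod 19)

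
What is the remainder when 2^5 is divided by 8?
By repeated squaring (mod 8): 2^{1}≡2, 2^{2}≡4, 2^{4}≡0. Then 2^{5} = 2^{4+1} ≡ 0 × 2 ≡ 0 (mod 8)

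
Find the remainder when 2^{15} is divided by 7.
By Fermat: 2^{6} ≡ 1 (mod 7). 15 = 2×6 + 3. So 2^{15} ≡ 2^{3} ≡ 1 (mod 7)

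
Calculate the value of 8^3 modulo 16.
8^{3} = 512 ≡ 0 mod 16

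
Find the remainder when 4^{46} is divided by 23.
By Fermat: 4^{22} ≡ 1 (mod 23). 46 = 2×22 + 2. So 4^{46} ≡ 4^{2} ≡ 16 (mod 23)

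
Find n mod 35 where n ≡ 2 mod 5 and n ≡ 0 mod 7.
M = 5 × 7 = 35. M₁ = 7, y₁ ≡ 3 mod 5. M₂ = 5, y₂ ≡ 3 mod 7. n = 2×7×3 + 0×5×3 ≡ 7 mod 35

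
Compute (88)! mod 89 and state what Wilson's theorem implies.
(88)! mod 89 = 88. Since this equals -1 mod 89, Wilson confirms 89 is prime.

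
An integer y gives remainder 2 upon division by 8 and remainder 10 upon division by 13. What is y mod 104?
M = 8 × 13 = 104. M₁ = 13, y₁ ≡ 5 mod 8. M₂ = 8, y₂ ≡ 5 mod 13. y = 2×13×5 + 10×8×5 ≡ 10 mod 104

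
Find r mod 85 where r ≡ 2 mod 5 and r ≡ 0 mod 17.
M = 5 × 17 = 85. M₁ = 17, y₁ ≡ 3 mod 5. M₂ = 5, y₂ ≡ 7 mod 17. r = 2×17×3 + 0×5×7 ≡ 17 mod 85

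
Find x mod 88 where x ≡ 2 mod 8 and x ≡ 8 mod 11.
M = 8 × 11 = 88. M₁ = 11, y₁ ≡ 3 mod 8. M₂ = 8, y₂ ≡ 7 mod 11. x = 2×11×3 + 8×8×7 ≡ 74 mod 88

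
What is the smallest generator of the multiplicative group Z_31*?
g = 3. Powers: [3, 9, 27, 19, 26, 16, ...] generates all 30 non-zero residues.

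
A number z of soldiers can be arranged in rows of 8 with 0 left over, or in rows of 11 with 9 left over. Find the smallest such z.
M = 8 × 11 = 88. M₁ = 11, y₁ ≡ 3 mod 8. M₂ = 8, y₂ ≡ 7 mod 11. z = 0×11×3 + 9×8×7 ≡ 64 mod 88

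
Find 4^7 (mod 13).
By repeated squaring (mod 13): 4^{1}≡4, 4^{2}≡3, 4^{4}≡9. Then 4^{7} = 4^{4+2+1} ≡ 9 × 3 × 4 ≡ 4 (mod 13)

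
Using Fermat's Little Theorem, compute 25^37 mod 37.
By Fermat: 25^{36} ≡ 1 mod 37. So 25^{37} = 25^{36} · 25^{1} ≡ 25^{1} ≡ 25 mod 37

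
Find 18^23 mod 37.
By repeated squaring mod 37: 18^{1}≡18, 18^{2}≡28, 18^{4}≡7, 18^{8}≡12, 18^{16}≡33. Then 18^{23} = 18^{16+4+2+1} ≡ 33 × 7 × 28 × 18 ≡ 22 mod 37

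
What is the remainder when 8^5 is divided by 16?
By repeated squaring mod 16: 8^{1}≡8, 8^{2}≡0, 8^{4}≡0. Then 8^{5} = 8^{4+1} ≡ 0 × 8 ≡ 0 mod 16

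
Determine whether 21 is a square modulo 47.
By Euler's criterion: 21^{23} ≡ 1 (mod 47). Since this equals 1, 21 is a QR.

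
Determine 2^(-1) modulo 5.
Since 5 is prime, by Fermat 2^(-1) ≡ 2^{3} ≡ 3 (mod 5). Verify: 2 × 3 = 6 ≡ 1 (mod 5)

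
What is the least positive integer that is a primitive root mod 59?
g = 2. For each prime q|58: 2^{29}≡58, 2^{2}≡4, none ≡ 1, so ord_59(2) = 58 and 2 is a primitive root.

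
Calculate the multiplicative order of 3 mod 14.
Powers of 3 mod 14: 3^1≡3, 3^2≡9, 3^3≡13, 3^4≡11, 3^5≡5, 3^6≡1. ord_14(3) = 6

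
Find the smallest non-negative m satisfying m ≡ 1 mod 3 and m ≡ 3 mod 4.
M = 3 × 4 = 12. M₁ = 4, y₁ ≡ 1 mod 3. M₂ = 3, y₂ ≡ 3 mod 4. m = 1×4×1 + 3×3×3 ≡ 7 mod 12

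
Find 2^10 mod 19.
By repeated squaring mod 19: 2^{1}≡2, 2^{2}≡4, 2^{4}≡16, 2^{8}≡9. Then 2^{10} = 2^{8+2} ≡ 9 × 4 ≡ 17 mod 19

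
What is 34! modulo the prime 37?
(36)! = (34)! × (35) × (36) ≡ -1 (mod 37). So (34)! ≡ -1 × [(36)(35)]^(-1) ≡ 18 (mod 37)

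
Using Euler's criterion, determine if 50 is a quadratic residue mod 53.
By Euler's criterion: 50^{26} ≡ 52 (mod 53). Since this equals -1 (≡ 52), 50 is not a QR.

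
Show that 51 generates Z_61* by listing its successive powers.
51^1, 51^2, ..., 51^{60} mod 61: [51, 39, 37, 57, 40, 27, 35, 16, 23, 14, 43, 58, 30, 5, 11, 12, 2, 41, 17, 13, 53, 19, 54, 9, 32, 46, 28, 25, 55, 60, 10, 22, 24, 4, 21, 34, 26, 45, 38, 47, 18, 3, 31, 56, 50, 49, 59, 20, 44, 48, 8, 42, 7, 52, 29, 15, 33, 36, 6, 1]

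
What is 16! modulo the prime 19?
(18)! = (16)! × (17) × (18) ≡ -1 (mod 19). So (16)! ≡ -1 × [(18)(17)]^(-1) ≡ 9 (mod 19)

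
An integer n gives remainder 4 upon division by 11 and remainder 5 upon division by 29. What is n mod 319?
M = 11 × 29 = 319. M₁ = 29, y₁ ≡ 8 mod 11. M₂ = 11, y₂ ≡ 8 mod 29. n = 4×29×8 + 5×11×8 ≡ 92 mod 319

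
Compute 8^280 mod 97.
Using Fermat: 8^{96} ≡ 1 (mod 97). 280 ≡ 88 (mod 96). So 8^{280} ≡ 8^{88} ≡ 96 (mod 97)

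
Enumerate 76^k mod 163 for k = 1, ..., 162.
76^1, 76^2, ..., 76^{162} mod 163: [76, 71, 17, 151, 66, 126, 122, 144, 23, 118, 3, 65, 50, 51, 127, 35, 52, 40, 106, 69, 28, 9, 32, 150, 153, 55, 105, 156, 120, 155, 44, 84, 27, 96, 124, 133, 2, 152, 142, 34, 139, 132, 89, 81, 125, 46, 73, 6, 130, 100, 102, 91, 70, 104, 80, 49, 138, 56, 18, 64, 137, 143, 110, 47, 149, 77, 147, 88, 5, 54, 29, 85, 103, 4, 141, 121, 68, 115, 101, 15, 162, 87, 92, 146, 12, 97, 37, 41, 19, 140, 45, 160, 98, 113, 112, 36, 128, 111, 123, 57, 94, 135, 154, 131, 13, 10, 108, 58, 7, 43, 8, 119, 79, 136, 67, 39, 30, 161, 11, 21, 129, 24, 31, 74, 82, 38, 117, 90, 157, 33, 63, 61, 72, 93, 59, 83, 114, 25, 107, 145, 99, 26, 20, 53, 116, 14, 86, 16, 75, 158, 109, 134, 78, 60, 159, 22, 42, 95, 48, 62, 148, 1]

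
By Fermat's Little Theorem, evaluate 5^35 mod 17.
By Fermat: 5^{16} ≡ 1 mod 17. 35 = 2×16 + 3. So 5^{35} ≡ 5^{3} ≡ 6 mod 17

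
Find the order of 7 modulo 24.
Powers of 7 mod 24: 7^1≡7, 7^2≡1. Order = 2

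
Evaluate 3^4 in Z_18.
3^{4} = 81 ≡ 9 (mod 18)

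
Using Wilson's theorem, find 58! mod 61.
(60)! = (58)! × (59) × (60) ≡ -1 (mod 61). So (58)! ≡ -1 × [(60)(59)]^(-1) ≡ 30 (mod 61)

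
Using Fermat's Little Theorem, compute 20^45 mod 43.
By Fermat: 20^{42} ≡ 1 (mod 43). So 20^{45} = 20^{42} · 20^{3} ≡ 20^{3} ≡ 2 (mod 43)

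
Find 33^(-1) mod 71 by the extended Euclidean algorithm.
Extended GCD: 33(28) + 71(-13) = 1. So 33^(-1) ≡ 28 mod 71. Verify: 33 × 28 = 924 ≡ 1 mod 71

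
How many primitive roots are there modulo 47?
Number of primitive roots mod 47 = φ(p-1) = φ(46) = 22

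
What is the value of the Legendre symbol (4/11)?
(4/11) = 4^{5} mod 11 = 1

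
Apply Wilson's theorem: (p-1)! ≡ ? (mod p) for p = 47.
By Wilson's theorem, (46)! ≡ -1 ≡ 46 mod 47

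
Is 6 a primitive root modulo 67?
6^{33} ≡ 1 (mod 67) and 33 < 66, so ord_67(6) = 33 ≠ 66 and 6 is not a primitive root.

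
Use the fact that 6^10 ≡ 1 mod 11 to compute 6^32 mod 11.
By Fermat: 6^{10} ≡ 1 mod 11. 32 = 3×10 + 2. So 6^{32} ≡ 6^{2} ≡ 3 mod 11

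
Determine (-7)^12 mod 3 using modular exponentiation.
Using Fermat: (-7)^{2} ≡ 1 (mod 3). 12 ≡ 0 (mod 2). So (-7)^{12} ≡ (-7)^{0} ≡ 1 (mod 3)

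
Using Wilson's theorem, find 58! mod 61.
(60)! = (58)! × (59) × (60) ≡ -1 (mod 61). So (58)! ≡ -1 × [(60)(59)]^(-1) ≡ 30 (mod 61)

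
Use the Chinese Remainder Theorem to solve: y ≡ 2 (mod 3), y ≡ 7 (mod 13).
M = 3 × 13 = 39. M₁ = 13, y₁ ≡ 1 (mod 3). M₂ = 3, y₂ ≡ 9 (mod 13). y = 2×13×1 + 7×3×9 ≡ 20 (mod 39)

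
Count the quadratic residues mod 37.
Exactly half the non-zero residues mod a prime are QRs: (37-1)/2 = 18.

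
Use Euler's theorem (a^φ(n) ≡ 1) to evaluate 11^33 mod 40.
By Euler: 11^{16} ≡ 1 (mod 40) since gcd(11, 40) = 1. 33 = 2×16 + 1. So 11^{33} ≡ 11^{1} ≡ 11 (mod 40)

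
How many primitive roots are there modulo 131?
There are φ(131-1) = φ(130) = 48 primitive roots modulo 131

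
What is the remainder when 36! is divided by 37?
By Wilson's theorem, (36)! ≡ -1 ≡ 36 mod 37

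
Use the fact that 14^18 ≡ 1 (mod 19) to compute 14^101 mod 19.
By Fermat: 14^{18} ≡ 1 (mod 19). 101 = 5×18 + 11. So 14^{101} ≡ 14^{11} ≡ 13 (mod 19)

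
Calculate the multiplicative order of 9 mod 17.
Powers of 9 mod 17: 9^1≡9, 9^2≡13, 9^3≡15, 9^4≡16, 9^5≡8, 9^6≡4, 9^7≡2, 9^8≡1. Order = 8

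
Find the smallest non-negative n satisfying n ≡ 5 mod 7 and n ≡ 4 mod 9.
M = 7 × 9 = 63. M₁ = 9, y₁ ≡ 4 mod 7. M₂ = 7, y₂ ≡ 4 mod 9. n = 5×9×4 + 4×7×4 ≡ 40 mod 63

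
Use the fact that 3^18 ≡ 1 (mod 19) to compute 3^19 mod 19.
By Fermat: 3^{18} ≡ 1 (mod 19). So 3^{19} = 3^{18} · 3^{1} ≡ 3^{1} ≡ 3 (mod 19)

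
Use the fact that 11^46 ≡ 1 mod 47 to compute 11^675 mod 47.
By Fermat: 11^{46} ≡ 1 mod 47. 675 ≡ 31 mod 46. So 11^{675} ≡ 11^{31} ≡ 35 mod 47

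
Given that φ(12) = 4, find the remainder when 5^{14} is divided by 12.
By Euler: 5^{4} ≡ 1 (mod 12) since gcd(5, 12) = 1. 14 = 3×4 + 2. So 5^{14} ≡ 5^{2} ≡ 1 (mod 12)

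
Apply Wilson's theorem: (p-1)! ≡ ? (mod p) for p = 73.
By Wilson's theorem, (72)! ≡ -1 ≡ 72 (mod 73)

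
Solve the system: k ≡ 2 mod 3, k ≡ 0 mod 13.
M = 3 × 13 = 39. M₁ = 13, y₁ ≡ 1 mod 3. M₂ = 3, y₂ ≡ 9 mod 13. k = 2×13×1 + 0×3×9 ≡ 26 mod 39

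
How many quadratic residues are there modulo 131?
Exactly half the non-zero residues mod a prime are QRs: (131-1)/2 = 65.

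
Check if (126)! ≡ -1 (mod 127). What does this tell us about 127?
(126)! mod 127 = 126. Since this equals -1 (mod 127), Wilson confirms 127 is prime.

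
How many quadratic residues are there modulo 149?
For prime 149, there are (p-1)/2 = (149-1)/2 = 74 quadratic residues (excluding 0).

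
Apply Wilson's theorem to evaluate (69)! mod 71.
(70)! = (69)! × (70) ≡ -1 mod 71. So (69)! ≡ -1 × (70)^(-1) ≡ (-1)×(-1) = 1 mod 71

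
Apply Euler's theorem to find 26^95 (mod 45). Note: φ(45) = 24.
By Euler: 26^{24} ≡ 1 (mod 45) since gcd(26, 45) = 1. 95 = 3×24 + 23. So 26^{95} ≡ 26^{23} ≡ 26 (mod 45)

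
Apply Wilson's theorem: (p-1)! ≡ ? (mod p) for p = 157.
By Wilson's theorem, (156)! ≡ -1 ≡ 156 (mod 157)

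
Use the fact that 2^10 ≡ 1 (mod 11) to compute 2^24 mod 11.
By Fermat: 2^{10} ≡ 1 (mod 11). 24 = 2×10 + 4. So 2^{24} ≡ 2^{4} ≡ 5 (mod 11)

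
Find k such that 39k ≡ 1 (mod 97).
Since 97 is prime, by Fermat 39^(-1) ≡ 39^{95} ≡ 5 (mod 97). Verify: 39 × 5 = 195 ≡ 1 (mod 97)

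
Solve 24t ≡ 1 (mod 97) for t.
Since 97 is prime, by Fermat 24^(-1) ≡ 24^{95} ≡ 93 (mod 97). Verify: 24 × 93 = 2232 ≡ 1 (mod 97)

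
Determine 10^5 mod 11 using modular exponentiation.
By repeated squaring (mod 11): 10^{1}≡10, 10^{2}≡1, 10^{4}≡1. Then 10^{5} = 10^{4+1} ≡ 1 × 10 ≡ 10 (mod 11)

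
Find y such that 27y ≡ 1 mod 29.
Since 29 is prime, by Fermat 27^(-1) ≡ 27^{27} ≡ 14 mod 29. Verify: 27 × 14 = 378 ≡ 1 mod 29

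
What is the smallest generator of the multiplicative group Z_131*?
g = 2. Powers: [2, 4, 8, 16, 32, 64, 128, 125, ...] generates all 130 non-zero residues.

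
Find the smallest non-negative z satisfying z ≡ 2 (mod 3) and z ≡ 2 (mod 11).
M = 3 × 11 = 33. M₁ = 11, y₁ ≡ 2 (mod 3). M₂ = 3, y₂ ≡ 4 (mod 11). z = 2×11×2 + 2×3×4 ≡ 2 (mod 33)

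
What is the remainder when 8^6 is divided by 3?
Using Fermat: 8^{2} ≡ 1 (mod 3). 6 ≡ 0 (mod 2). So 8^{6} ≡ 8^{0} ≡ 1 (mod 3)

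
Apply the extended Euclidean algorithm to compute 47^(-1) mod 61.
Extended GCD: 47(13) + 61(-10) = 1. So 47^(-1) ≡ 13 (mod 61). Verify: 47 × 13 = 611 ≡ 1 (mod 61)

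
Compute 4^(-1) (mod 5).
Since 5 is prime, by Fermat 4^(-1) ≡ 4^{3} ≡ 4 (mod 5). Verify: 4 × 4 = 16 ≡ 1 (mod 5)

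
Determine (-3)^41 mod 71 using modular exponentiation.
By repeated squaring mod 71: (-3)^{1}≡68, (-3)^{2}≡9, (-3)^{4}≡10, (-3)^{8}≡29, (-3)^{16}≡60, (-3)^{32}≡50. Then (-3)^{41} = (-3)^{32+8+1} ≡ 50 × 29 × 68 ≡ 52 mod 71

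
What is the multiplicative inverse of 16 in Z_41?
Since 41 is prime, by Fermat 16^(-1) ≡ 16^{39} ≡ 18 mod 41. Verify: 16 × 18 = 288 ≡ 1 mod 41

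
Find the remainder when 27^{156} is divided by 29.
By Fermat: 27^{28} ≡ 1 (mod 29). 156 = 5×28 + 16. So 27^{156} ≡ 27^{16} ≡ 25 (mod 29)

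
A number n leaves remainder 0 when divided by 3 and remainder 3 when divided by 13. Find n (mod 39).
M = 3 × 13 = 39. M₁ = 13, y₁ ≡ 1 (mod 3). M₂ = 3, y₂ ≡ 9 (mod 13). n = 0×13×1 + 3×3×9 ≡ 3 (mod 39)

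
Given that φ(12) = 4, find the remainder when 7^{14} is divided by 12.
By Euler: 7^{4} ≡ 1 (mod 12) since gcd(7, 12) = 1. 14 = 3×4 + 2. So 7^{14} ≡ 7^{2} ≡ 1 (mod 12)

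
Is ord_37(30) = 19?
Powers of 30 mod 37: 30^1≡30, 30^2≡12, 30^3≡27, 30^4≡33, 30^5≡28, 30^6≡26, 30^7≡3, 30^8≡16, 30^9≡36, 30^10≡7, 30^11≡25, 30^12≡10, 30^13≡4, 30^14≡9, 30^15≡11, 30^16≡34, 30^17≡21, 30^18≡1. Already 30^18≡1, so the order is 18 < 19. No, the actual order is 18.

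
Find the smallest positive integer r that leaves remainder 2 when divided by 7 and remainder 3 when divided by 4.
M = 7 × 4 = 28. M₁ = 4, y₁ ≡ 2 (mod 7). M₂ = 7, y₂ ≡ 3 (mod 4). r = 2×4×2 + 3×7×3 ≡ 23 (mod 28)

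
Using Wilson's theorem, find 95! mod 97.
(96)! = (95)! × (96) ≡ -1 mod 97. So (95)! ≡ -1 × (96)^(-1) ≡ (-1)×(-1) = 1 mod 97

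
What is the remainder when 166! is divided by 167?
By Wilson's theorem, (166)! ≡ -1 ≡ 166 mod 167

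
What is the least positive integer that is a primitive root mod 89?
g = 3. For each prime q|88: 3^{44}≡88, 3^{8}≡64, none ≡ 1, so ord_89(3) = 88 and 3 is a primitive root.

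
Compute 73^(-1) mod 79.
Since 79 is prime, by Fermat 73^(-1) ≡ 73^{77} ≡ 13 mod 79. Verify: 73 × 13 = 949 ≡ 1 mod 79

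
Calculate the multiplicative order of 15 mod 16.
Powers of 15 mod 16: 15^1≡15, 15^2≡1. Order = 2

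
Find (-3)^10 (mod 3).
By repeated squaring (mod 3): (-3)^{1}≡0, (-3)^{2}≡0, (-3)^{4}≡0, (-3)^{8}≡0. Then (-3)^{10} = (-3)^{8+2} ≡ 0 × 0 ≡ 0 (mod 3)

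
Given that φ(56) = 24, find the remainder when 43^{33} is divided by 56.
By Euler: 43^{24} ≡ 1 (mod 56) since gcd(43, 56) = 1. 33 = 1×24 + 9. So 43^{33} ≡ 43^{9} ≡ 43 (mod 56)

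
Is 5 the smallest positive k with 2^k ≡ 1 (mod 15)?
Powers of 2 mod 15: 2^1≡2, 2^2≡4, 2^3≡8, 2^4≡1. Already 2^4≡1, so the order is 4 < 5. No, the actual order is 4.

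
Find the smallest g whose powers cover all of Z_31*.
g = 3. For each prime q|30: 3^{15}≡30, 3^{10}≡25, 3^{6}≡16, none ≡ 1, so ord_31(3) = 30 and 3 is a primitive root.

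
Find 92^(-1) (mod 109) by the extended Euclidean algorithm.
Extended GCD: 92(32) + 109(-27) = 1. So 92^(-1) ≡ 32 (mod 109). Verify: 92 × 32 = 2944 ≡ 1 (mod 109)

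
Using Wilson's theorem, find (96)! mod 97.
By Wilson's theorem, (96)! ≡ -1 ≡ 96 (mod 97)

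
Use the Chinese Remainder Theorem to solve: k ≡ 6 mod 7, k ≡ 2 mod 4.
M = 7 × 4 = 28. M₁ = 4, y₁ ≡ 2 mod 7. M₂ = 7, y₂ ≡ 3 mod 4. k = 6×4×2 + 2×7×3 ≡ 6 mod 28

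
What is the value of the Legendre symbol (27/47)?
(27/47) = 27^{23} mod 47 = 1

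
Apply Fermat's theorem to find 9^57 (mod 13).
By Fermat: 9^{12} ≡ 1 (mod 13). 57 = 4×12 + 9. So 9^{57} ≡ 9^{9} ≡ 1 (mod 13)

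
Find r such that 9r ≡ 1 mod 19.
Since 19 is prime, by Fermat 9^(-1) ≡ 9^{17} ≡ 17 mod 19. Verify: 9 × 17 = 153 ≡ 1 mod 19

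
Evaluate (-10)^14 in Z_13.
Using Fermat: (-10)^{12} ≡ 1 mod 13. 14 ≡ 2 mod 12. So (-10)^{14} ≡ (-10)^{2} ≡ 9 mod 13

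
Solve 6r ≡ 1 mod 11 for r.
Since 11 is prime, by Fermat 6^(-1) ≡ 6^{9} ≡ 2 mod 11. Verify: 6 × 2 = 12 ≡ 1 mod 11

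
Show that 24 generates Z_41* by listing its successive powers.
24^1, 24^2, ..., 24^{40} mod 41: [24, 2, 7, 4, 14, 8, 28, 16, 15, 32, 30, 23, 19, 5, 38, 10, 35, 20, 29, 40, 17, 39, 34, 37, 27, 33, 13, 25, 26, 9, 11, 18, 22, 36, 3, 31, 6, 21, 12, 1]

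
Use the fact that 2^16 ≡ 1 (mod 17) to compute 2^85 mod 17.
By Fermat: 2^{16} ≡ 1 (mod 17). 85 = 5×16 + 5. So 2^{85} ≡ 2^{5} ≡ 15 (mod 17)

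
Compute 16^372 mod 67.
Using Fermat: 16^{66} ≡ 1 (mod 67). 372 ≡ 42 (mod 66). So 16^{372} ≡ 16^{42} ≡ 59 (mod 67)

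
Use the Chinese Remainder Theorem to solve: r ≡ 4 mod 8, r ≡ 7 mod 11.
M = 8 × 11 = 88. M₁ = 11, y₁ ≡ 3 mod 8. M₂ = 8, y₂ ≡ 7 mod 11. r = 4×11×3 + 7×8×7 ≡ 84 mod 88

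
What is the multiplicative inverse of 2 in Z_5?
Since 5 is prime, by Fermat 2^(-1) ≡ 2^{3} ≡ 3 (mod 5). Verify: 2 × 3 = 6 ≡ 1 (mod 5)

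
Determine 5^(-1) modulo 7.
Since 7 is prime, by Fermat 5^(-1) ≡ 5^{5} ≡ 3 (mod 7). Verify: 5 × 3 = 15 ≡ 1 (mod 7)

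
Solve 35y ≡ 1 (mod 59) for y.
Since 59 is prime, by Fermat 35^(-1) ≡ 35^{57} ≡ 27 (mod 59). Verify: 35 × 27 = 945 ≡ 1 (mod 59)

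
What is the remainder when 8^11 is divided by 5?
Using Fermat: 8^{4} ≡ 1 mod 5. 11 ≡ 3 mod 4. So 8^{11} ≡ 8^{3} ≡ 2 mod 5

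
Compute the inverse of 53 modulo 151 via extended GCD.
Extended GCD: 53(57) + 151(-20) = 1. So 53^(-1) ≡ 57 (mod 151). Verify: 53 × 57 = 3021 ≡ 1 (mod 151)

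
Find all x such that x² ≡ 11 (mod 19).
The square roots of 11 mod 19 are 7 and 12. Verify: 7² = 49 ≡ 11 (mod 19)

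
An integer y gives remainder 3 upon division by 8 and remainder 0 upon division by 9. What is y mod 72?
M = 8 × 9 = 72. M₁ = 9, y₁ ≡ 1 mod 8. M₂ = 8, y₂ ≡ 8 mod 9. y = 3×9×1 + 0×8×8 ≡ 27 mod 72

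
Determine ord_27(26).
Powers of 26 mod 27: 26^1≡26, 26^2≡1. Order = 2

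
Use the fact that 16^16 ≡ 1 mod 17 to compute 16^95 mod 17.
By Fermat: 16^{16} ≡ 1 mod 17. 95 = 5×16 + 15. So 16^{95} ≡ 16^{15} ≡ 16 mod 17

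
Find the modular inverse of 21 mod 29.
Since 29 is prime, by Fermat 21^(-1) ≡ 21^{27} ≡ 18 (mod 29). Verify: 21 × 18 = 378 ≡ 1 (mod 29)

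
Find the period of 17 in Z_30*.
Powers of 17 mod 30: 17^1≡17, 17^2≡19, 17^3≡23, 17^4≡1. ord_30(17) = 4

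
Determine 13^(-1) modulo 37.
Since 37 is prime, by Fermat 13^(-1) ≡ 13^{35} ≡ 20 mod 37. Verify: 13 × 20 = 260 ≡ 1 mod 37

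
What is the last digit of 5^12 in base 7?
Using Fermat: 5^{6} ≡ 1 mod 7. 12 ≡ 0 mod 6. So 5^{12} ≡ 5^{0} ≡ 1 mod 7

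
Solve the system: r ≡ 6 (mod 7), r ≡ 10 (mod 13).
M = 7 × 13 = 91. M₁ = 13, y₁ ≡ 6 (mod 7). M₂ = 7, y₂ ≡ 2 (mod 13). r = 6×13×6 + 10×7×2 ≡ 62 (mod 91)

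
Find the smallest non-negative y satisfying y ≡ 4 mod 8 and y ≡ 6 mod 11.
M = 8 × 11 = 88. M₁ = 11, y₁ ≡ 3 mod 8. M₂ = 8, y₂ ≡ 7 mod 11. y = 4×11×3 + 6×8×7 ≡ 28 mod 88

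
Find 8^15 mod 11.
Using Fermat: 8^{10} ≡ 1 mod 11. 15 ≡ 5 mod 10. So 8^{15} ≡ 8^{5} ≡ 10 mod 11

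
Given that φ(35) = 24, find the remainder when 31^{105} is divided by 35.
By Euler: 31^{24} ≡ 1 (mod 35) since gcd(31, 35) = 1. 105 = 4×24 + 9. So 31^{105} ≡ 31^{9} ≡ 6 (mod 35)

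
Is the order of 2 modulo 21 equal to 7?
Powers of 2 mod 21: 2^1≡2, 2^2≡4, 2^3≡8, 2^4≡16, 2^5≡11, 2^6≡1. Already 2^6≡1, so the order is 6 < 7. No, the actual order is 6.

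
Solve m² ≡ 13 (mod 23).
The square roots of 13 mod 23 are 6 and 17. Verify: 6² = 36 ≡ 13 (mod 23)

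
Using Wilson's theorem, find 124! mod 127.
(126)! = (124)! × (125) × (126) ≡ -1 mod 127. So (124)! ≡ -1 × [(126)(125)]^(-1) ≡ 63 mod 127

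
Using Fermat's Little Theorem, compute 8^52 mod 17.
By Fermat: 8^{16} ≡ 1 (mod 17). 52 = 3×16 + 4. So 8^{52} ≡ 8^{4} ≡ 16 (mod 17)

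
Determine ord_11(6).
Powers of 6 mod 11: 6^1≡6, 6^2≡3, 6^3≡7, 6^4≡9, 6^5≡10, 6^6≡5, 6^7≡8, 6^8≡4, 6^9≡2, 6^10≡1. ord_11(6) = 10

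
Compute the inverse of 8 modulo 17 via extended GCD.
Extended GCD: 8(-2) + 17(1) = 1. So 8^(-1) ≡ -2 ≡ 15 mod 17. Verify: 8 × 15 = 120 ≡ 1 mod 17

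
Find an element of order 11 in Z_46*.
3 has order 11 mod 46 since 3^{11} ≡ 1 (mod 46) and no smaller power works.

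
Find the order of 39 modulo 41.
Powers of 39 mod 41: 39^1≡39, 39^2≡4, 39^3≡33, 39^4≡16, 39^5≡9, 39^6≡23, 39^7≡36, 39^8≡10, 39^9≡21, 39^10≡40, 39^11≡2, 39^12≡37, 39^13≡8, 39^14≡25, 39^15≡32, 39^16≡18, 39^17≡5, 39^18≡31, 39^19≡20, 39^20≡1. ord_41(39) = 20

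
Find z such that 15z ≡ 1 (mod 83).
Since 83 is prime, by Fermat 15^(-1) ≡ 15^{81} ≡ 72 (mod 83). Verify: 15 × 72 = 1080 ≡ 1 (mod 83)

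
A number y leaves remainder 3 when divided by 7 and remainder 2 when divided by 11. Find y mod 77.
M = 7 × 11 = 77. M₁ = 11, y₁ ≡ 2 mod 7. M₂ = 7, y₂ ≡ 8 mod 11. y = 3×11×2 + 2×7×8 ≡ 24 mod 77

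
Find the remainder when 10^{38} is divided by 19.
By Fermat: 10^{18} ≡ 1 (mod 19). 38 = 2×18 + 2. So 10^{38} ≡ 10^{2} ≡ 5 (mod 19)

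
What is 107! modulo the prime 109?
(108)! = (107)! × (108) ≡ -1 (mod 109). So (107)! ≡ -1 × (108)^(-1) ≡ (-1)×(-1) = 1 (mod 109)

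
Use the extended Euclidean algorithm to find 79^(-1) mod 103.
Extended GCD: 79(30) + 103(-23) = 1. So 79^(-1) ≡ 30 mod 103. Verify: 79 × 30 = 2370 ≡ 1 mod 103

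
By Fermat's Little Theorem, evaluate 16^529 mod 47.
By Fermat: 16^{46} ≡ 1 (mod 47). 529 ≡ 23 (mod 46). So 16^{529} ≡ 16^{23} ≡ 1 (mod 47)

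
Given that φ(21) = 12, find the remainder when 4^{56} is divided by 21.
By Euler: 4^{12} ≡ 1 mod 21 since gcd(4, 21) = 1. 56 = 4×12 + 8. So 4^{56} ≡ 4^{8} ≡ 16 mod 21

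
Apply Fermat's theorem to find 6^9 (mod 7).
By Fermat: 6^{6} ≡ 1 (mod 7). So 6^{9} = 6^{6} · 6^{3} ≡ 6^{3} ≡ 6 (mod 7)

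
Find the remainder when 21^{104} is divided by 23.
By Fermat: 21^{22} ≡ 1 mod 23. 104 = 4×22 + 16. So 21^{104} ≡ 21^{16} ≡ 9 mod 23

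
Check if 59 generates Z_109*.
ord_109(59) divides 108. For each prime q|108: 59^{54}≡108, 59^{36}≡45, none ≡ 1. So 59 has order 108 and is a primitive root mod 109.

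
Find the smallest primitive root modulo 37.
g = 2. Powers: [2, 4, 8, 16, 32, 27, 17, 34, 31, ...] generates all 36 non-zero residues.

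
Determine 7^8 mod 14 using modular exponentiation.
By repeated squaring mod 14: 7^{1}≡7, 7^{2}≡7, 7^{4}≡7, 7^{8}≡7. So 7^{8} ≡ 7 mod 14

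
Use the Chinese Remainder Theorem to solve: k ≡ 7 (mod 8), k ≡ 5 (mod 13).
M = 8 × 13 = 104. M₁ = 13, y₁ ≡ 5 (mod 8). M₂ = 8, y₂ ≡ 5 (mod 13). k = 7×13×5 + 5×8×5 ≡ 31 (mod 104)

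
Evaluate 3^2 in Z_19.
3^{2} = 9 ≡ 9 mod 19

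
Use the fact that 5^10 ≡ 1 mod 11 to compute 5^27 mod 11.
By Fermat: 5^{10} ≡ 1 mod 11. 27 = 2×10 + 7. So 5^{27} ≡ 5^{7} ≡ 3 mod 11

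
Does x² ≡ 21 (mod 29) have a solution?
By Euler's criterion: 21^{14} ≡ 28 (mod 29). Since this equals -1 (≡ 28), 21 is not a QR.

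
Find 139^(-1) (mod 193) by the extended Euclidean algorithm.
Extended GCD: 139(25) + 193(-18) = 1. So 139^(-1) ≡ 25 (mod 193). Verify: 139 × 25 = 3475 ≡ 1 (mod 193)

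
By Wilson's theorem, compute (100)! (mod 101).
By Wilson's theorem, (100)! ≡ -1 ≡ 100 (mod 101)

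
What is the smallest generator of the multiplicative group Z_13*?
g = 2. Powers: [2, 4, 8, 3, 6, 12, 11, 9, ...] generates all 12 non-zero residues.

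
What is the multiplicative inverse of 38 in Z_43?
Since 43 is prime, by Fermat 38^(-1) ≡ 38^{41} ≡ 17 mod 43. Verify: 38 × 17 = 646 ≡ 1 mod 43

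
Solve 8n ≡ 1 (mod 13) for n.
Since 13 is prime, by Fermat 8^(-1) ≡ 8^{11} ≡ 5 (mod 13). Verify: 8 × 5 = 40 ≡ 1 (mod 13)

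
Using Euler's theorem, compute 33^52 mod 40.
By Euler: 33^{16} ≡ 1 (mod 40) since gcd(33, 40) = 1. 52 = 3×16 + 4. So 33^{52} ≡ 33^{4} ≡ 1 (mod 40)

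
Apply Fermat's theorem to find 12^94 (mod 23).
By Fermat: 12^{22} ≡ 1 (mod 23). 94 = 4×22 + 6. So 12^{94} ≡ 12^{6} ≡ 9 (mod 23)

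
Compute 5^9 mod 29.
By repeated squaring mod 29: 5^{1}≡5, 5^{2}≡25, 5^{4}≡16, 5^{8}≡24. Then 5^{9} = 5^{8+1} ≡ 24 × 5 ≡ 4 mod 29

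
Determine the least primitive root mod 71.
g = 7. For each prime q|70: 7^{35}≡70, 7^{14}≡54, 7^{10}≡45, none ≡ 1, so ord_71(7) = 70 and 7 is a primitive root.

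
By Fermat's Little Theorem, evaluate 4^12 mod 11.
By Fermat: 4^{10} ≡ 1 mod 11. So 4^{12} = 4^{10} · 4^{2} ≡ 4^{2} ≡ 5 mod 11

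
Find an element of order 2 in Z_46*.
45 has order 2 mod 46 since 45^{2} ≡ 1 (mod 46) and no smaller power works.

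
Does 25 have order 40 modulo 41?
25^{10} ≡ 1 (mod 41) and 10 < 40, so ord_41(25) = 10 ≠ 40 and 25 is not a primitive root.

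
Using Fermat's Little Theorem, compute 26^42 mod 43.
By Fermat's Little Theorem, 26^{42} ≡ 1 mod 43 since 43 is prime and gcd(26, 43) = 1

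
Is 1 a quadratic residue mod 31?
By Euler's criterion: 1^{15} ≡ 1 mod 31. Since this equals 1, 1 is a QR.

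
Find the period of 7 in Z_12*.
Powers of 7 mod 12: 7^1≡7, 7^2≡1. Order = 2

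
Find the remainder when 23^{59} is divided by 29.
By Fermat: 23^{28} ≡ 1 mod 29. 59 = 2×28 + 3. So 23^{59} ≡ 23^{3} ≡ 16 mod 29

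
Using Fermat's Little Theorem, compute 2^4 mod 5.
By Fermat's Little Theorem, 2^{4} ≡ 1 (mod 5) since 5 is prime and gcd(2, 5) = 1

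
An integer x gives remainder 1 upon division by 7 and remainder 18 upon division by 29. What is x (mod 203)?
M = 7 × 29 = 203. M₁ = 29, y₁ ≡ 1 (mod 7). M₂ = 7, y₂ ≡ 25 (mod 29). x = 1×29×1 + 18×7×25 ≡ 134 (mod 203)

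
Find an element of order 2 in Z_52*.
25 has order 2 mod 52 since 25^{2} ≡ 1 mod 52 and no smaller power works.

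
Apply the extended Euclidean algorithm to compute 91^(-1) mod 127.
Extended GCD: 91(-60) + 127(43) = 1. So 91^(-1) ≡ -60 ≡ 67 (mod 127). Verify: 91 × 67 = 6097 ≡ 1 (mod 127)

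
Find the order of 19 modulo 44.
Powers of 19 mod 44: 19^1≡19, 19^2≡9, 19^3≡39, 19^4≡37, 19^5≡43, 19^6≡25, 19^7≡35, 19^8≡5, 19^9≡7, 19^10≡1. Order = 10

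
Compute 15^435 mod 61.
Using Fermat: 15^{60} ≡ 1 (mod 61). 435 ≡ 15 (mod 60). So 15^{435} ≡ 15^{15} ≡ 1 (mod 61)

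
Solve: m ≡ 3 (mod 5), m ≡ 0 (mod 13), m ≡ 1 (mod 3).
M = 5 × 13 × 3 = 195. M₁ = 39, y₁ ≡ 4 (mod 5). M₂ = 15, y₂ ≡ 7 (mod 13). M₃ = 65, y₃ ≡ 2 (mod 3). m = 3×39×4 + 0×15×7 + 1×65×2 ≡ 13 (mod 195)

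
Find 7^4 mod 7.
7^{4} = 2401 ≡ 0 mod 7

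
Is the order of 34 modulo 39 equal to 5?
Powers of 34 mod 39: 34^1≡34, 34^2≡25, 34^3≡31, 34^4≡1. Already 34^4≡1, so the order is 4 < 5. No, the actual order is 4.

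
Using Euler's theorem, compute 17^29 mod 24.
By Euler: 17^{8} ≡ 1 (mod 24) since gcd(17, 24) = 1. 29 = 3×8 + 5. So 17^{29} ≡ 17^{5} ≡ 17 (mod 24)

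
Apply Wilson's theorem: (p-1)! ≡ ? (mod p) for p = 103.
By Wilson's theorem, (102)! ≡ -1 ≡ 102 mod 103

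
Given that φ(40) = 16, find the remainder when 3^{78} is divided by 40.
By Euler: 3^{16} ≡ 1 (mod 40) since gcd(3, 40) = 1. 78 = 4×16 + 14. So 3^{78} ≡ 3^{14} ≡ 9 (mod 40)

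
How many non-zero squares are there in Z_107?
The squaring map on Z_107* is 2-to-1, so there are (106)/2 = 53 QRs.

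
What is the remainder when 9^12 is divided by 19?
By repeated squaring mod 19: 9^{1}≡9, 9^{2}≡5, 9^{4}≡6, 9^{8}≡17. Then 9^{12} = 9^{8+4} ≡ 17 × 6 ≡ 7 mod 19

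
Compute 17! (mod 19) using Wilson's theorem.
(18)! = (17)! × (18) ≡ -1 (mod 19). So (17)! ≡ -1 × (18)^(-1) ≡ (-1)×(-1) = 1 (mod 19)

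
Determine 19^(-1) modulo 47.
Since 47 is prime, by Fermat 19^(-1) ≡ 19^{45} ≡ 5 (mod 47). Verify: 19 × 5 = 95 ≡ 1 (mod 47)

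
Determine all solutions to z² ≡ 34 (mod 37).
The square roots of 34 mod 37 are 16 and 21. Verify: 16² = 256 ≡ 34 (mod 37)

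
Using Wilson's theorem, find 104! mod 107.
(106)! = (104)! × (105) × (106) ≡ -1 mod 107. So (104)! ≡ -1 × [(106)(105)]^(-1) ≡ 53 mod 107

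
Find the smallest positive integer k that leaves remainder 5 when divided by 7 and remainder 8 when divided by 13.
M = 7 × 13 = 91. M₁ = 13, y₁ ≡ 6 mod 7. M₂ = 7, y₂ ≡ 2 mod 13. k = 5×13×6 + 8×7×2 ≡ 47 mod 91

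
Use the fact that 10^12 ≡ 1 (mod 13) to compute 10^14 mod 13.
By Fermat: 10^{12} ≡ 1 (mod 13). So 10^{14} = 10^{12} · 10^{2} ≡ 10^{2} ≡ 9 (mod 13)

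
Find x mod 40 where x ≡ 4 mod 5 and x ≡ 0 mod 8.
M = 5 × 8 = 40. M₁ = 8, y₁ ≡ 2 mod 5. M₂ = 5, y₂ ≡ 5 mod 8. x = 4×8×2 + 0×5×5 ≡ 24 mod 40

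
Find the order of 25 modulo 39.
Powers of 25 mod 39: 25^1≡25, 25^2≡1. Order = 2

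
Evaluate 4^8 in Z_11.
By repeated squaring mod 11: 4^{1}≡4, 4^{2}≡5, 4^{4}≡3, 4^{8}≡9. So 4^{8} ≡ 9 mod 11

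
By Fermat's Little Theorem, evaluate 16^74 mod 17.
By Fermat: 16^{16} ≡ 1 (mod 17). 74 = 4×16 + 10. So 16^{74} ≡ 16^{10} ≡ 1 (mod 17)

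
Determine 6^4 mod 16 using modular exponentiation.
6^{4} = 1296 ≡ 0 (mod 16)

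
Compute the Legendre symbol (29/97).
(29/97) = 29^{48} mod 97 = -1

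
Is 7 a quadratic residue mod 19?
By Euler's criterion: 7^{9} ≡ 1 (mod 19). Since this equals 1, 7 is a QR.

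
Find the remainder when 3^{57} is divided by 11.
By Fermat: 3^{10} ≡ 1 (mod 11). 57 = 5×10 + 7. So 3^{57} ≡ 3^{7} ≡ 9 (mod 11)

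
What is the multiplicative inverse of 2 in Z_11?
Since 11 is prime, by Fermat 2^(-1) ≡ 2^{9} ≡ 6 (mod 11). Verify: 2 × 6 = 12 ≡ 1 (mod 11)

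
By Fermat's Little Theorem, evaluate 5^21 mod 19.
By Fermat: 5^{18} ≡ 1 mod 19. So 5^{21} = 5^{18} · 5^{3} ≡ 5^{3} ≡ 11 mod 19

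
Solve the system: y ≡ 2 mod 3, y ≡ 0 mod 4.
M = 3 × 4 = 12. M₁ = 4, y₁ ≡ 1 mod 3. M₂ = 3, y₂ ≡ 3 mod 4. y = 2×4×1 + 0×3×3 ≡ 8 mod 12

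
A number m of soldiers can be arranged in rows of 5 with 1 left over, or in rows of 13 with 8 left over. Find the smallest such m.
M = 5 × 13 = 65. M₁ = 13, y₁ ≡ 2 (mod 5). M₂ = 5, y₂ ≡ 8 (mod 13). m = 1×13×2 + 8×5×8 ≡ 21 (mod 65)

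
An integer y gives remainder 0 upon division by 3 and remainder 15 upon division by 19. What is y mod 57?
M = 3 × 19 = 57. M₁ = 19, y₁ ≡ 1 mod 3. M₂ = 3, y₂ ≡ 13 mod 19. y = 0×19×1 + 15×3×13 ≡ 15 mod 57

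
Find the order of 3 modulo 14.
Powers of 3 mod 14: 3^1≡3, 3^2≡9, 3^3≡13, 3^4≡11, 3^5≡5, 3^6≡1. So the order of 3 is 6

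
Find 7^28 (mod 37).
By repeated squaring (mod 37): 7^{1}≡7, 7^{2}≡12, 7^{4}≡33, 7^{8}≡16, 7^{16}≡34. Then 7^{28} = 7^{16+8+4} ≡ 34 × 16 × 33 ≡ 7 (mod 37)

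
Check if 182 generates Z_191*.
ord_191(182) divides 190. For each prime q|190: 182^{95}≡190, 182^{38}≡184, 182^{10}≡136, none ≡ 1. So 182 has order 190 and is a primitive root mod 191.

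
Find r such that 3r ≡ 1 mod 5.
Since 5 is prime, by Fermat 3^(-1) ≡ 3^{3} ≡ 2 mod 5. Verify: 3 × 2 = 6 ≡ 1 mod 5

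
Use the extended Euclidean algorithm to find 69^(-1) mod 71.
Extended GCD: 69(35) + 71(-34) = 1. So 69^(-1) ≡ 35 mod 71. Verify: 69 × 35 = 2415 ≡ 1 mod 71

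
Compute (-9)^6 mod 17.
By repeated squaring mod 17: (-9)^{1}≡8, (-9)^{2}≡13, (-9)^{4}≡16. Then (-9)^{6} = (-9)^{4+2} ≡ 16 × 13 ≡ 4 mod 17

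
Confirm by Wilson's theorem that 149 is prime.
(148)! mod 149 = 148. Since this equals -1 (mod 149), Wilson confirms 149 is prime.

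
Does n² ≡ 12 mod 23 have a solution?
By Euler's criterion: 12^{11} ≡ 1 mod 23. Since this equals 1, 12 is a QR.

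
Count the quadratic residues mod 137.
For prime 137, there are (p-1)/2 = (137-1)/2 = 68 quadratic residues (excluding 0).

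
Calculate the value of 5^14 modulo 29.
By repeated squaring (mod 29): 5^{1}≡5, 5^{2}≡25, 5^{4}≡16, 5^{8}≡24. Then 5^{14} = 5^{8+4+2} ≡ 24 × 16 × 25 ≡ 1 (mod 29)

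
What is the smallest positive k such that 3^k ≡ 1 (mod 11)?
Powers of 3 mod 11: 3^1≡3, 3^2≡9, 3^3≡5, 3^4≡4, 3^5≡1. Order = 5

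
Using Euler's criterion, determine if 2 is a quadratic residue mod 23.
By Euler's criterion: 2^{11} ≡ 1 mod 23. Since this equals 1, 2 is a QR.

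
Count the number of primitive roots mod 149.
Number of primitive roots mod 149 = φ(p-1) = φ(148) = 72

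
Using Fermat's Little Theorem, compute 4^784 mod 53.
By Fermat: 4^{52} ≡ 1 mod 53. 784 ≡ 4 mod 52. So 4^{784} ≡ 4^{4} ≡ 44 mod 53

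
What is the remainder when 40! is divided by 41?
By Wilson's theorem, (40)! ≡ -1 ≡ 40 (mod 41)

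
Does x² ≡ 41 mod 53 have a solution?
By Euler's criterion: 41^{26} ≡ 52 mod 53. Since this equals -1 (≡ 52), 41 is not a QR.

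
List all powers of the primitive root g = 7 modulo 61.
7^1, 7^2, ..., 7^{60} mod 61: [7, 49, 38, 22, 32, 41, 43, 57, 33, 48, 31, 34, 55, 19, 11, 16, 51, 52, 59, 47, 24, 46, 17, 58, 40, 36, 8, 56, 26, 60, 54, 12, 23, 39, 29, 20, 18, 4, 28, 13, 30, 27, 6, 42, 50, 45, 10, 9, 2, 14, 37, 15, 44, 3, 21, 25, 53, 5, 35, 1]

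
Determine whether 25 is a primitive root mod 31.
25^{3} ≡ 1 (mod 31) and 3 < 30, so ord_31(25) = 3 ≠ 30 and 25 is not a primitive root.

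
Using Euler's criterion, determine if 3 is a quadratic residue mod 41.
By Euler's criterion: 3^{20} ≡ 40 (mod 41). Since this equals -1 (≡ 40), 3 is not a QR.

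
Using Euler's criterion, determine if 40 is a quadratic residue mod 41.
By Euler's criterion: 40^{20} ≡ 1 mod 41. Since this equals 1, 40 is a QR.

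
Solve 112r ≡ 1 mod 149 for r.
Since 149 is prime, by Fermat 112^(-1) ≡ 112^{147} ≡ 4 mod 149. Verify: 112 × 4 = 448 ≡ 1 mod 149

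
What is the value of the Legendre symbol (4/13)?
(4/13) = 4^{6} mod 13 = 1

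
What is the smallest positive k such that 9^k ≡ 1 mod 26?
Powers of 9 mod 26: 9^1≡9, 9^2≡3, 9^3≡1. Order = 3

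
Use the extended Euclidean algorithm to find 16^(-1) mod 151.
Extended GCD: 16(-66) + 151(7) = 1. So 16^(-1) ≡ -66 ≡ 85 mod 151. Verify: 16 × 85 = 1360 ≡ 1 mod 151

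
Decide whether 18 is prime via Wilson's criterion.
(17)! mod 18 = 0. Since 0 ≢ -1 (mod 18), 18 is not prime.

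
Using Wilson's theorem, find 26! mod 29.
(28)! = (26)! × (27) × (28) ≡ -1 mod 29. So (26)! ≡ -1 × [(28)(27)]^(-1) ≡ 14 mod 29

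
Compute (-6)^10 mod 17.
By repeated squaring (mod 17): (-6)^{1}≡11, (-6)^{2}≡2, (-6)^{4}≡4, (-6)^{8}≡16. Then (-6)^{10} = (-6)^{8+2} ≡ 16 × 2 ≡ 15 (mod 17)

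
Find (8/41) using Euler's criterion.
(8/41) = 8^{20} mod 41 = 1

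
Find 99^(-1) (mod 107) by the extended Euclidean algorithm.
Extended GCD: 99(40) + 107(-37) = 1. So 99^(-1) ≡ 40 (mod 107). Verify: 99 × 40 = 3960 ≡ 1 (mod 107)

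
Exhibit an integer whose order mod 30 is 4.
7 has order 4 mod 30 since 7^{4} ≡ 1 mod 30 and no smaller power works.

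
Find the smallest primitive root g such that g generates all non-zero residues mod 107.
g = 2. Powers: [2, 4, 8, 16, 32, 64, ...] generates all 106 non-zero residues.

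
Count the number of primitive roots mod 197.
A prime p has φ(p-1) primitive roots; here φ(196) = 84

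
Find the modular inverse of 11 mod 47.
Since 47 is prime, by Fermat 11^(-1) ≡ 11^{45} ≡ 30 (mod 47). Verify: 11 × 30 = 330 ≡ 1 (mod 47)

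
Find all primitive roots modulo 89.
There are φ(88) = 40 primitive roots mod 89: {3, 6, 7, 13, 14, 15, 19, 23, 24, 26, 27, 28, 29, 30, 31, 33, 35, 38, 41, 43, 46, 48, 51, 54, 56, 58, 59, 60, 61, 62, 63, 65, 66, 70, 74, 75, 76, 82, 83, 86}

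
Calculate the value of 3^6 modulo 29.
By repeated squaring mod 29: 3^{1}≡3, 3^{2}≡9, 3^{4}≡23. Then 3^{6} = 3^{4+2} ≡ 23 × 9 ≡ 4 mod 29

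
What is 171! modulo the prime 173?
(172)! = (171)! × (172) ≡ -1 (mod 173). So (171)! ≡ -1 × (172)^(-1) ≡ (-1)×(-1) = 1 (mod 173)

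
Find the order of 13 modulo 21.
Powers of 13 mod 21: 13^1≡13, 13^2≡1. ord_21(13) = 2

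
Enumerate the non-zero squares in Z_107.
Squares in Z_107*: {1, 3, 4, 9, 10, 11, 12, 13, 14, 16, 19, 23, 25, 27, 29, 30, 33, 34, 35, 36, 37, 39, 40, 41, 42, 44, 47, 48, 49, 52, 53, 56, 57, 61, 62, 64, 69, 75, 76, 79, 81, 83, 85, 86, 87, 89, 90, 92, 99, 100, 101, 102, 105}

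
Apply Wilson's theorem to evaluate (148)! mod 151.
(150)! = (148)! × (149) × (150) ≡ -1 mod 151. So (148)! ≡ -1 × [(150)(149)]^(-1) ≡ 75 mod 151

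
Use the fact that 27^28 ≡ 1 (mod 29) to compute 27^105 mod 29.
By Fermat: 27^{28} ≡ 1 (mod 29). 105 = 3×28 + 21. So 27^{105} ≡ 27^{21} ≡ 12 (mod 29)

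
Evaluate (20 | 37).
(20/37) = 20^{18} mod 37 = -1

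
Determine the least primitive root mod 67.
g = 2. For each prime q|66: 2^{33}≡66, 2^{22}≡37, 2^{6}≡64, none ≡ 1, so ord_67(2) = 66 and 2 is a primitive root.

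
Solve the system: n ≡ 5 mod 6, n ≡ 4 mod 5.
M = 6 × 5 = 30. M₁ = 5, y₁ ≡ 5 mod 6. M₂ = 6, y₂ ≡ 1 mod 5. n = 5×5×5 + 4×6×1 ≡ 29 mod 30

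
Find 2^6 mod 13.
By repeated squaring mod 13: 2^{1}≡2, 2^{2}≡4, 2^{4}≡3. Then 2^{6} = 2^{4+2} ≡ 3 × 4 ≡ 12 mod 13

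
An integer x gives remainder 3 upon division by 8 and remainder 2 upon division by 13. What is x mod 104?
M = 8 × 13 = 104. M₁ = 13, y₁ ≡ 5 mod 8. M₂ = 8, y₂ ≡ 5 mod 13. x = 3×13×5 + 2×8×5 ≡ 67 mod 104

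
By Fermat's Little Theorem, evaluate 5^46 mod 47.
By Fermat's Little Theorem, 5^{46} ≡ 1 (mod 47) since 47 is prime and gcd(5, 47) = 1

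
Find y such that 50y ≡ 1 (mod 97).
Since 97 is prime, by Fermat 50^(-1) ≡ 50^{95} ≡ 33 (mod 97). Verify: 50 × 33 = 1650 ≡ 1 (mod 97)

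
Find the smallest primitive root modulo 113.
g = 3. Powers: [3, 9, 27, 81, 17, 51, 40, ...] generates all 112 non-zero residues.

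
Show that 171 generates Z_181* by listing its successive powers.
171^1, 171^2, ..., 171^{180} mod 181: [171, 100, 86, 45, 93, 156, 69, 34, 22, 142, 28, 82, 85, 55, 174, 70, 24, 122, 47, 73, 175, 60, 124, 27, 92, 166, 150, 129, 158, 49, 53, 13, 51, 33, 32, 42, 123, 37, 173, 80, 105, 36, 2, 161, 19, 172, 90, 5, 131, 138, 68, 44, 103, 56, 164, 170, 110, 167, 140, 48, 63, 94, 146, 169, 120, 67, 54, 3, 151, 119, 77, 135, 98, 106, 26, 102, 66, 64, 84, 65, 74, 165, 160, 29, 72, 4, 141, 38, 163, 180, 10, 81, 95, 136, 88, 25, 112, 147, 159, 39, 153, 99, 96, 126, 7, 111, 157, 59, 134, 108, 6, 121, 57, 154, 89, 15, 31, 52, 23, 132, 128, 168, 130, 148, 149, 139, 58, 144, 8, 101, 76, 145, 179, 20, 162, 9, 91, 176, 50, 43, 113, 137, 78, 125, 17, 11, 71, 14, 41, 133, 118, 87, 35, 12, 61, 114, 127, 178, 30, 62, 104, 46, 83, 75, 155, 79, 115, 117, 97, 116, 107, 16, 21, 152, 109, 177, 40, 143, 18, 1]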